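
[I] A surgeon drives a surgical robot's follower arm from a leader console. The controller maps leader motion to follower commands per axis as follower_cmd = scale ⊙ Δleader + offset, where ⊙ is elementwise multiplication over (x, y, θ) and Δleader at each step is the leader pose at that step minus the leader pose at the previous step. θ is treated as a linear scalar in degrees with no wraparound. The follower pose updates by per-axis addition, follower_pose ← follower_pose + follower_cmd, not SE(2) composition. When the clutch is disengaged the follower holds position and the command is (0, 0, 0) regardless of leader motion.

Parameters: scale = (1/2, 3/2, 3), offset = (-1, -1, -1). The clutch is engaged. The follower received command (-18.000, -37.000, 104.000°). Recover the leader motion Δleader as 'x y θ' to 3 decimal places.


-34.000 -24.000 35.000

axis x: (-18.000 − -1) / (1/2) = -34.000
axis y: (-37.000 − -1) / (3/2) = -24.000
axis θ: (104.000 − -1) / (3) = 35.000


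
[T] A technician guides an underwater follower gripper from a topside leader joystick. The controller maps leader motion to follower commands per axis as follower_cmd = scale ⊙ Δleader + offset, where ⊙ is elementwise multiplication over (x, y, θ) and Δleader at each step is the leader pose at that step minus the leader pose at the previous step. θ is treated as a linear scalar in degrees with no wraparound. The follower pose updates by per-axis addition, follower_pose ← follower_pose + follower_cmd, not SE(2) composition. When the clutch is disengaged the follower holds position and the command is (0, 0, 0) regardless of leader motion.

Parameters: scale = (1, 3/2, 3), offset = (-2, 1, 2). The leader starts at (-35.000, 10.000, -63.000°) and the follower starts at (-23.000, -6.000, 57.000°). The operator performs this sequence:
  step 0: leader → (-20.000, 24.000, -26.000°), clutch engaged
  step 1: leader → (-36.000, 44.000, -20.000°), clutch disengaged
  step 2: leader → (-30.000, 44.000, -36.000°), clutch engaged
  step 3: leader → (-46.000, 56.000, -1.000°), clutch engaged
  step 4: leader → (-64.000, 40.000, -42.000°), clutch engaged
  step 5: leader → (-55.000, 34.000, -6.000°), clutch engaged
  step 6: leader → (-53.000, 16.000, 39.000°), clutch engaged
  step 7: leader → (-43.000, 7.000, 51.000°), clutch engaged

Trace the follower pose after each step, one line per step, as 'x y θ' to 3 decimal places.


step 0: Δleader=(15.000, 14.000, 37.000°), engaged; cmd=(13.000, 22.000, 113.000°) → follower=(-10.000, 16.000, 170.000°)
step 1: Δleader=(-16.000, 20.000, 6.000°), disengaged; cmd=(0,0,0) → follower holds at (-10.000, 16.000, 170.000°)
step 2: Δleader=(6.000, 0.000, -16.000°), engaged; cmd=(4.000, 1.000, -46.000°) → follower=(-6.000, 17.000, 124.000°)
step 3: Δleader=(-16.000, 12.000, 35.000°), engaged; cmd=(-18.000, 19.000, 107.000°) → follower=(-24.000, 36.000, 231.000°)
step 4: Δleader=(-18.000, -16.000, -41.000°), engaged; cmd=(-20.000, -23.000, -121.000°) → follower=(-44.000, 13.000, 110.000°)
step 5: Δleader=(9.000, -6.000, 36.000°), engaged; cmd=(7.000, -8.000, 110.000°) → follower=(-37.000, 5.000, 220.000°)
step 6: Δleader=(2.000, -18.000, 45.000°), engaged; cmd=(0.000, -26.000, 137.000°) → follower=(-37.000, -21.000, 357.000°)
step 7: Δleader=(10.000, -9.000, 12.000°), engaged; cmd=(8.000, -12.500, 38.000°) → follower=(-29.000, -33.500, 395.000°)

-10.000 16.000 170.000
-10.000 16.000 170.000
-6.000 17.000 124.000
-24.000 36.000 231.000
-44.000 13.000 110.000
-37.000 5.000 220.000
-37.000 -21.000 357.000
-29.000 -33.500 395.000


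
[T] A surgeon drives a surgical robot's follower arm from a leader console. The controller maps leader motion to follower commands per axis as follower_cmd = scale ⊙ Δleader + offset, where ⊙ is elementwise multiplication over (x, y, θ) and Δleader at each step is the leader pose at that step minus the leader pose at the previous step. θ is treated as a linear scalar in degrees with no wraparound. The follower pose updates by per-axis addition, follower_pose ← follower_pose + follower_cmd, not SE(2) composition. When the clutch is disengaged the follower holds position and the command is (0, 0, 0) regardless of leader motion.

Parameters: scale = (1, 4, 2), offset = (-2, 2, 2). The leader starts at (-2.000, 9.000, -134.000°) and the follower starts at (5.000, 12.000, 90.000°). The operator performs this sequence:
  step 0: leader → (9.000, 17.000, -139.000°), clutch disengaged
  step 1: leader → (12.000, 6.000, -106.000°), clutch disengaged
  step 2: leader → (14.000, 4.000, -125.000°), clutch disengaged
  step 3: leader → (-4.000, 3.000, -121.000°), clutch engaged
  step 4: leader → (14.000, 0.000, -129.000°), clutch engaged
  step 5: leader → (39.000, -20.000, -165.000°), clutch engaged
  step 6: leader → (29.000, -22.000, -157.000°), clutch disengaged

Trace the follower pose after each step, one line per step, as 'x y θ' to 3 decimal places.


5.000 12.000 90.000
5.000 12.000 90.000
5.000 12.000 90.000
-15.000 10.000 100.000
1.000 0.000 86.000
24.000 -78.000 16.000
24.000 -78.000 16.000

step 0: Δleader=(11.000, 8.000, -5.000°), disengaged; cmd=(0,0,0) → follower holds at (5.000, 12.000, 90.000°)
step 1: Δleader=(3.000, -11.000, 33.000°), disengaged; cmd=(0,0,0) → follower holds at (5.000, 12.000, 90.000°)
step 2: Δleader=(2.000, -2.000, -19.000°), disengaged; cmd=(0,0,0) → follower holds at (5.000, 12.000, 90.000°)
step 3: Δleader=(-18.000, -1.000, 4.000°), engaged; cmd=(-20.000, -2.000, 10.000°) → follower=(-15.000, 10.000, 100.000°)
step 4: Δleader=(18.000, -3.000, -8.000°), engaged; cmd=(16.000, -10.000, -14.000°) → follower=(1.000, 0.000, 86.000°)
step 5: Δleader=(25.000, -20.000, -36.000°), engaged; cmd=(23.000, -78.000, -70.000°) → follower=(24.000, -78.000, 16.000°)
step 6: Δleader=(-10.000, -2.000, 8.000°), disengaged; cmd=(0,0,0) → follower holds at (24.000, -78.000, 16.000°)


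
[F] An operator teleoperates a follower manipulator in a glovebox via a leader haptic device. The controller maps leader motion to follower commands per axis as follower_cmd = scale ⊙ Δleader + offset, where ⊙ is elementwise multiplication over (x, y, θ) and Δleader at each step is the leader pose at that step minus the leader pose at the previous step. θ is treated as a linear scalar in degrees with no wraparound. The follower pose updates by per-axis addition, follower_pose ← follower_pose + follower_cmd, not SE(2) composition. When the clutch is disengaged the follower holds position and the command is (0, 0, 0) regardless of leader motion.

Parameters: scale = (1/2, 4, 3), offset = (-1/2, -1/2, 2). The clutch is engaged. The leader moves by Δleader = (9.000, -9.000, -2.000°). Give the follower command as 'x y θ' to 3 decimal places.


axis x: 1/2·9.000 + -1/2 = 4.000
axis y: 4·-9.000 + -1/2 = -36.500
axis θ: 3·-2.000 + 2 = -4.000

4.000 -36.500 -4.000


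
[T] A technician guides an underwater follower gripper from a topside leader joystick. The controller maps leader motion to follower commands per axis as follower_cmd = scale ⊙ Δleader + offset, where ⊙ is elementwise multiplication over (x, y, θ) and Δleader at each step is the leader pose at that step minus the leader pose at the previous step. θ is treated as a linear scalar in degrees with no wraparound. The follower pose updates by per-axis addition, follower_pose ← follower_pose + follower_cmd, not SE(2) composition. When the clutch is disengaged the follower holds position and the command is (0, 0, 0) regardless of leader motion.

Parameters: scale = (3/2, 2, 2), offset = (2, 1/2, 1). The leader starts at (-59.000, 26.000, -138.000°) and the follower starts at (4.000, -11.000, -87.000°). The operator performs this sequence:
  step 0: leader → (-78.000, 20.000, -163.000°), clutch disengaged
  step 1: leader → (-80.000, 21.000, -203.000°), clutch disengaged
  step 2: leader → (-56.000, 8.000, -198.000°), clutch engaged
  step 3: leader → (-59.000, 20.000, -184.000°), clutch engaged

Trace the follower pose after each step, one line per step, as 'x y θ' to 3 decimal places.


step 0: Δleader=(-19.000, -6.000, -25.000°), disengaged; cmd=(0,0,0) → follower holds at (4.000, -11.000, -87.000°)
step 1: Δleader=(-2.000, 1.000, -40.000°), disengaged; cmd=(0,0,0) → follower holds at (4.000, -11.000, -87.000°)
step 2: Δleader=(24.000, -13.000, 5.000°), engaged; cmd=(38.000, -25.500, 11.000°) → follower=(42.000, -36.500, -76.000°)
step 3: Δleader=(-3.000, 12.000, 14.000°), engaged; cmd=(-2.500, 24.500, 29.000°) → follower=(39.500, -12.000, -47.000°)

4.000 -11.000 -87.000
4.000 -11.000 -87.000
42.000 -36.500 -76.000
39.500 -12.000 -47.000


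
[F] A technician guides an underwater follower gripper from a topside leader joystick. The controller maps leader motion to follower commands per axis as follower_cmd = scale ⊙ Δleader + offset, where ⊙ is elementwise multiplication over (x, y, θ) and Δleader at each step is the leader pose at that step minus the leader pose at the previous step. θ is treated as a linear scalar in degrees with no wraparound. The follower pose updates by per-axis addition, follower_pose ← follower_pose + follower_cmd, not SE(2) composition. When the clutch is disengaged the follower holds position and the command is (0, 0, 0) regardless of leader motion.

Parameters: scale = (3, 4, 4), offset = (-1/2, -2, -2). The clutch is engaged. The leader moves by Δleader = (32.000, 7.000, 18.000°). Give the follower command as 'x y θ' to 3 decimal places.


95.500 26.000 70.000

axis x: 3·32.000 + -1/2 = 95.500
axis y: 4·7.000 + -2 = 26.000
axis θ: 4·18.000 + -2 = 70.000


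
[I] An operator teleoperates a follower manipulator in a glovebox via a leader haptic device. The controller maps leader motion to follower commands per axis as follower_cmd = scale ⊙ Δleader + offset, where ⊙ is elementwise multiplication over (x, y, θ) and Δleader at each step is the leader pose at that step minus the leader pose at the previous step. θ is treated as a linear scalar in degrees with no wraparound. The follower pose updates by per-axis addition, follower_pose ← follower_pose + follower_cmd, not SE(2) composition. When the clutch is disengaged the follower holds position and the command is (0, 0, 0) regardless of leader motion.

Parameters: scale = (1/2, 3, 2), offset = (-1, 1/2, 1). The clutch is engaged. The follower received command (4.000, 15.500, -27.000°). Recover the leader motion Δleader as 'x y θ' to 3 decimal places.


axis x: (4.000 − -1) / (1/2) = 10.000
axis y: (15.500 − 1/2) / (3) = 5.000
axis θ: (-27.000 − 1) / (2) = -14.000

10.000 5.000 -14.000


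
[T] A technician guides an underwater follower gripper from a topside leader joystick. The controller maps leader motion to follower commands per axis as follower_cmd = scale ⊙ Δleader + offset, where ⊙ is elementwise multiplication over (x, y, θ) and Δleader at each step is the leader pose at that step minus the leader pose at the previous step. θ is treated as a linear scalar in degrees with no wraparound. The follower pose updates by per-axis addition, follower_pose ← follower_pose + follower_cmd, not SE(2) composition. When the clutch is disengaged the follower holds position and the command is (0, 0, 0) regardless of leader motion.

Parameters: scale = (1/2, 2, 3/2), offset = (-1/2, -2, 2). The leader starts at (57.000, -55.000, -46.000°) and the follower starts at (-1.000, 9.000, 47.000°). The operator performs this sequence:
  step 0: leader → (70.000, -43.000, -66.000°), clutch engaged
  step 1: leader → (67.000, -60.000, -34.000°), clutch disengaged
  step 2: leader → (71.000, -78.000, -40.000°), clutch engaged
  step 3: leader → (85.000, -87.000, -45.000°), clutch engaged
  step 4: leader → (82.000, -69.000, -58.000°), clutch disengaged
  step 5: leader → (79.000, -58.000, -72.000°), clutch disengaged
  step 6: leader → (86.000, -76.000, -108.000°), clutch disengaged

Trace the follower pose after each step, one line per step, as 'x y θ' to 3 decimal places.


5.000 31.000 19.000
5.000 31.000 19.000
6.500 -7.000 12.000
13.000 -27.000 6.500
13.000 -27.000 6.500
13.000 -27.000 6.500
13.000 -27.000 6.500

step 0: Δleader=(13.000, 12.000, -20.000°), engaged; cmd=(6.000, 22.000, -28.000°) → follower=(5.000, 31.000, 19.000°)
step 1: Δleader=(-3.000, -17.000, 32.000°), disengaged; cmd=(0,0,0) → follower holds at (5.000, 31.000, 19.000°)
step 2: Δleader=(4.000, -18.000, -6.000°), engaged; cmd=(1.500, -38.000, -7.000°) → follower=(6.500, -7.000, 12.000°)
step 3: Δleader=(14.000, -9.000, -5.000°), engaged; cmd=(6.500, -20.000, -5.500°) → follower=(13.000, -27.000, 6.500°)
step 4: Δleader=(-3.000, 18.000, -13.000°), disengaged; cmd=(0,0,0) → follower holds at (13.000, -27.000, 6.500°)
step 5: Δleader=(-3.000, 11.000, -14.000°), disengaged; cmd=(0,0,0) → follower holds at (13.000, -27.000, 6.500°)
step 6: Δleader=(7.000, -18.000, -36.000°), disengaged; cmd=(0,0,0) → follower holds at (13.000, -27.000, 6.500°)


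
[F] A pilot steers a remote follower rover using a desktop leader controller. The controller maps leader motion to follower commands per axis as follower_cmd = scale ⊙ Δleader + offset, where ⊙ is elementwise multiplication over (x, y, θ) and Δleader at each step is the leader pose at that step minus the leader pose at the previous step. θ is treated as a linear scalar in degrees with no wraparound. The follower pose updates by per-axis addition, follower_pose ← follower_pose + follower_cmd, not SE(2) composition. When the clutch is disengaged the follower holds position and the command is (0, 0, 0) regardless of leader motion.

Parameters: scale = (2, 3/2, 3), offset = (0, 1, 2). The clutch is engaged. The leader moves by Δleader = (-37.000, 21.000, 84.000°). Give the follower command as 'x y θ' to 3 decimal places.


-74.000 32.500 254.000

axis x: 2·-37.000 + 0 = -74.000
axis y: 3/2·21.000 + 1 = 32.500
axis θ: 3·84.000 + 2 = 254.000


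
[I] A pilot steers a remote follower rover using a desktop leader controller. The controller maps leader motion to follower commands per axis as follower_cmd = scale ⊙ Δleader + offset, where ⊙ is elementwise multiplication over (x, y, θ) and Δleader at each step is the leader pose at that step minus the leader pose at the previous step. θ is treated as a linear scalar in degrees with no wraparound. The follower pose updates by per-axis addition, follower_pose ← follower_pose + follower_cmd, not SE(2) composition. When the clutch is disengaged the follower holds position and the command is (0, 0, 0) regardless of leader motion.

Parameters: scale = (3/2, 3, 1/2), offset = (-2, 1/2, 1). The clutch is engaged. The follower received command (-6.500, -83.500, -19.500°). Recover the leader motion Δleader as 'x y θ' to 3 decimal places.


-3.000 -28.000 -41.000

axis x: (-6.500 − -2) / (3/2) = -3.000
axis y: (-83.500 − 1/2) / (3) = -28.000
axis θ: (-19.500 − 1) / (1/2) = -41.000


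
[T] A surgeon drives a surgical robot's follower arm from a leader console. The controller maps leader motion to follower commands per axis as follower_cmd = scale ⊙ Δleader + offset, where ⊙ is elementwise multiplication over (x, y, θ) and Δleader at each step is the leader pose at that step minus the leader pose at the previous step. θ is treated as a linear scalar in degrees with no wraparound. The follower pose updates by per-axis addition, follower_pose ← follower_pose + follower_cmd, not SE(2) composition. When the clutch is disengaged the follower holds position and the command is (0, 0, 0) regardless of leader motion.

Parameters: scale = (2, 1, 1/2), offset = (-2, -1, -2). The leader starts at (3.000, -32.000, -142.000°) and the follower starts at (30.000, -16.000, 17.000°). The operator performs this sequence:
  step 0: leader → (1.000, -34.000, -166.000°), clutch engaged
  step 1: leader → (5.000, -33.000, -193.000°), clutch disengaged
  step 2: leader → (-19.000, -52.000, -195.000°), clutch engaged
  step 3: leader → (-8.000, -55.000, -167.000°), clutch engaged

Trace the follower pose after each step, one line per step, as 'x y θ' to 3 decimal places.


24.000 -19.000 3.000
24.000 -19.000 3.000
-26.000 -39.000 0.000
-6.000 -43.000 12.000

step 0: Δleader=(-2.000, -2.000, -24.000°), engaged; cmd=(-6.000, -3.000, -14.000°) → follower=(24.000, -19.000, 3.000°)
step 1: Δleader=(4.000, 1.000, -27.000°), disengaged; cmd=(0,0,0) → follower holds at (24.000, -19.000, 3.000°)
step 2: Δleader=(-24.000, -19.000, -2.000°), engaged; cmd=(-50.000, -20.000, -3.000°) → follower=(-26.000, -39.000, 0.000°)
step 3: Δleader=(11.000, -3.000, 28.000°), engaged; cmd=(20.000, -4.000, 12.000°) → follower=(-6.000, -43.000, 12.000°)


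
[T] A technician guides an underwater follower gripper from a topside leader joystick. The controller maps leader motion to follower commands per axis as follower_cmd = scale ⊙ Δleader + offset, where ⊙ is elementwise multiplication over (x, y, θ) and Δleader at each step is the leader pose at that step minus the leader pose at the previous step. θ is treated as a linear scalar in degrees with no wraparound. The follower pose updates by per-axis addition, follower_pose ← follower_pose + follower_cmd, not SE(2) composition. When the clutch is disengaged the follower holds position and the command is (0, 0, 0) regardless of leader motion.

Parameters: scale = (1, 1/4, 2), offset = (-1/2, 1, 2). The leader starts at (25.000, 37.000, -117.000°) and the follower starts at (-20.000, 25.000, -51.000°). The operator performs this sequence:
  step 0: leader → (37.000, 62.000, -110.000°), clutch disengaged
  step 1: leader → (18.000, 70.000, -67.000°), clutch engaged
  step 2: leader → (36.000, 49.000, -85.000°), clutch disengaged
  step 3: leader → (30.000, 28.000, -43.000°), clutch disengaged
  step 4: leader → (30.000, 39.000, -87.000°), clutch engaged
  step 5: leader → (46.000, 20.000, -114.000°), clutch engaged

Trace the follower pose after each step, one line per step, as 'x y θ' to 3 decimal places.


step 0: Δleader=(12.000, 25.000, 7.000°), disengaged; cmd=(0,0,0) → follower holds at (-20.000, 25.000, -51.000°)
step 1: Δleader=(-19.000, 8.000, 43.000°), engaged; cmd=(-19.500, 3.000, 88.000°) → follower=(-39.500, 28.000, 37.000°)
step 2: Δleader=(18.000, -21.000, -18.000°), disengaged; cmd=(0,0,0) → follower holds at (-39.500, 28.000, 37.000°)
step 3: Δleader=(-6.000, -21.000, 42.000°), disengaged; cmd=(0,0,0) → follower holds at (-39.500, 28.000, 37.000°)
step 4: Δleader=(0.000, 11.000, -44.000°), engaged; cmd=(-0.500, 3.750, -86.000°) → follower=(-40.000, 31.750, -49.000°)
step 5: Δleader=(16.000, -19.000, -27.000°), engaged; cmd=(15.500, -3.750, -52.000°) → follower=(-24.500, 28.000, -101.000°)

-20.000 25.000 -51.000
-39.500 28.000 37.000
-39.500 28.000 37.000
-39.500 28.000 37.000
-40.000 31.750 -49.000
-24.500 28.000 -101.000


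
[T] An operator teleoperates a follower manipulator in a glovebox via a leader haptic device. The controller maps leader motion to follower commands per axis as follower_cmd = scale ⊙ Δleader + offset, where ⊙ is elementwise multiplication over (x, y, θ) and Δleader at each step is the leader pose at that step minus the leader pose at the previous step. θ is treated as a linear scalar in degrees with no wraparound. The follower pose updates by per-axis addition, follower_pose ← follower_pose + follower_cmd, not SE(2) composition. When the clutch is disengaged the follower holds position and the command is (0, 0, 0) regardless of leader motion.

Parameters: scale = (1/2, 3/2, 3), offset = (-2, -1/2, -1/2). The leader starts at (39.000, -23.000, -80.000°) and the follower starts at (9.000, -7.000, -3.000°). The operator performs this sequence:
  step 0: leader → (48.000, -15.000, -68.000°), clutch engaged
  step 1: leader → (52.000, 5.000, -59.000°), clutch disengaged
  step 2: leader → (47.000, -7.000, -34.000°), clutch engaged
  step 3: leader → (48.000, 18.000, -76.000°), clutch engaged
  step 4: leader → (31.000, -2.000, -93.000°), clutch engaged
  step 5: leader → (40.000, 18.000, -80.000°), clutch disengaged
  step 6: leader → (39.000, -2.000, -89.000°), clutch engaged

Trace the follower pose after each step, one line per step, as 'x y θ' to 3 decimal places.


11.500 4.500 32.500
11.500 4.500 32.500
7.000 -14.000 107.000
5.500 23.000 -19.500
-5.000 -7.500 -71.000
-5.000 -7.500 -71.000
-7.500 -38.000 -98.500

step 0: Δleader=(9.000, 8.000, 12.000°), engaged; cmd=(2.500, 11.500, 35.500°) → follower=(11.500, 4.500, 32.500°)
step 1: Δleader=(4.000, 20.000, 9.000°), disengaged; cmd=(0,0,0) → follower holds at (11.500, 4.500, 32.500°)
step 2: Δleader=(-5.000, -12.000, 25.000°), engaged; cmd=(-4.500, -18.500, 74.500°) → follower=(7.000, -14.000, 107.000°)
step 3: Δleader=(1.000, 25.000, -42.000°), engaged; cmd=(-1.500, 37.000, -126.500°) → follower=(5.500, 23.000, -19.500°)
step 4: Δleader=(-17.000, -20.000, -17.000°), engaged; cmd=(-10.500, -30.500, -51.500°) → follower=(-5.000, -7.500, -71.000°)
step 5: Δleader=(9.000, 20.000, 13.000°), disengaged; cmd=(0,0,0) → follower holds at (-5.000, -7.500, -71.000°)
step 6: Δleader=(-1.000, -20.000, -9.000°), engaged; cmd=(-2.500, -30.500, -27.500°) → follower=(-7.500, -38.000, -98.500°)


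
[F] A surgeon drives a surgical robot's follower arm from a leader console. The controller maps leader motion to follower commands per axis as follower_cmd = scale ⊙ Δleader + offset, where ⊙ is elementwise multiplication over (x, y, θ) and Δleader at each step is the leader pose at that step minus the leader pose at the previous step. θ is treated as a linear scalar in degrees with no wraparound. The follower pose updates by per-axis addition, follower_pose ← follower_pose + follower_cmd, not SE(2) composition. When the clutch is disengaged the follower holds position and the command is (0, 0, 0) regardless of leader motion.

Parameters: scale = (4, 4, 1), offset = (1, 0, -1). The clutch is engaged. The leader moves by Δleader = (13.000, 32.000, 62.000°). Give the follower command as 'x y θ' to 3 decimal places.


axis x: 4·13.000 + 1 = 53.000
axis y: 4·32.000 + 0 = 128.000
axis θ: 1·62.000 + -1 = 61.000

53.000 128.000 61.000


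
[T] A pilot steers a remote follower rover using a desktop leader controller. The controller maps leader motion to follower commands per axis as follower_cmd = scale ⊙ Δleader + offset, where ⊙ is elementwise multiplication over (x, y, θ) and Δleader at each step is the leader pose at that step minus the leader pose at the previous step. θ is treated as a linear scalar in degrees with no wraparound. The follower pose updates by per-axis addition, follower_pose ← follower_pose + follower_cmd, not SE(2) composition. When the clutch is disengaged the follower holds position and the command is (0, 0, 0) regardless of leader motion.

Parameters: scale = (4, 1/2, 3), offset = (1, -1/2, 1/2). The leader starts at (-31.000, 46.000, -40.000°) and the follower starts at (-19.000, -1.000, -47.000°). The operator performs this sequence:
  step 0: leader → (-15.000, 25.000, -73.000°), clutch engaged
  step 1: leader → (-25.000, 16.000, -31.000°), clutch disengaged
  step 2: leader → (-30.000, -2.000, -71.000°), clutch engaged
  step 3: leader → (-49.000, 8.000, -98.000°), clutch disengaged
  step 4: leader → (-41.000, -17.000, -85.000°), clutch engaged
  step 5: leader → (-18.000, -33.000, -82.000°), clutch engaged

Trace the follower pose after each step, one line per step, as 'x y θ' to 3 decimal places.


step 0: Δleader=(16.000, -21.000, -33.000°), engaged; cmd=(65.000, -11.000, -98.500°) → follower=(46.000, -12.000, -145.500°)
step 1: Δleader=(-10.000, -9.000, 42.000°), disengaged; cmd=(0,0,0) → follower holds at (46.000, -12.000, -145.500°)
step 2: Δleader=(-5.000, -18.000, -40.000°), engaged; cmd=(-19.000, -9.500, -119.500°) → follower=(27.000, -21.500, -265.000°)
step 3: Δleader=(-19.000, 10.000, -27.000°), disengaged; cmd=(0,0,0) → follower holds at (27.000, -21.500, -265.000°)
step 4: Δleader=(8.000, -25.000, 13.000°), engaged; cmd=(33.000, -13.000, 39.500°) → follower=(60.000, -34.500, -225.500°)
step 5: Δleader=(23.000, -16.000, 3.000°), engaged; cmd=(93.000, -8.500, 9.500°) → follower=(153.000, -43.000, -216.000°)

46.000 -12.000 -145.500
46.000 -12.000 -145.500
27.000 -21.500 -265.000
27.000 -21.500 -265.000
60.000 -34.500 -225.500
153.000 -43.000 -216.000


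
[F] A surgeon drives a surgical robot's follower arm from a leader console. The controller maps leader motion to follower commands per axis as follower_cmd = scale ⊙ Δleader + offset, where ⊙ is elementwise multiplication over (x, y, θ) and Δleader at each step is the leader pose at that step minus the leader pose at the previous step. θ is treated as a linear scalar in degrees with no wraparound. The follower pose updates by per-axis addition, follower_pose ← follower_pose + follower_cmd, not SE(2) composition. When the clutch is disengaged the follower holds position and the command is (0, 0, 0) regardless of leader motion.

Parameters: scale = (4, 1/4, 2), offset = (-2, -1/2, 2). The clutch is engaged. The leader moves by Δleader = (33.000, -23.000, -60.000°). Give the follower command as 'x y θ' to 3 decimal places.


130.000 -6.250 -118.000

axis x: 4·33.000 + -2 = 130.000
axis y: 1/4·-23.000 + -1/2 = -6.250
axis θ: 2·-60.000 + 2 = -118.000


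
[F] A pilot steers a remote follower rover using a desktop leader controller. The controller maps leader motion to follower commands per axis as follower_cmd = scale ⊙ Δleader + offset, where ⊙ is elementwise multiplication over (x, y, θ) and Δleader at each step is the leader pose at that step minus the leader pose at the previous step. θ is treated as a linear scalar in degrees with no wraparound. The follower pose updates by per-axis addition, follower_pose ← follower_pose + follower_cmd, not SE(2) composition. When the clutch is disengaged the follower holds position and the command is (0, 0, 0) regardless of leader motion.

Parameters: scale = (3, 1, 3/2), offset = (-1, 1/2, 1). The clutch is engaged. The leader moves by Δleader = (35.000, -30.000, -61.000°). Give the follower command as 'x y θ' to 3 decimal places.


104.000 -29.500 -90.500

axis x: 3·35.000 + -1 = 104.000
axis y: 1·-30.000 + 1/2 = -29.500
axis θ: 3/2·-61.000 + 1 = -90.500


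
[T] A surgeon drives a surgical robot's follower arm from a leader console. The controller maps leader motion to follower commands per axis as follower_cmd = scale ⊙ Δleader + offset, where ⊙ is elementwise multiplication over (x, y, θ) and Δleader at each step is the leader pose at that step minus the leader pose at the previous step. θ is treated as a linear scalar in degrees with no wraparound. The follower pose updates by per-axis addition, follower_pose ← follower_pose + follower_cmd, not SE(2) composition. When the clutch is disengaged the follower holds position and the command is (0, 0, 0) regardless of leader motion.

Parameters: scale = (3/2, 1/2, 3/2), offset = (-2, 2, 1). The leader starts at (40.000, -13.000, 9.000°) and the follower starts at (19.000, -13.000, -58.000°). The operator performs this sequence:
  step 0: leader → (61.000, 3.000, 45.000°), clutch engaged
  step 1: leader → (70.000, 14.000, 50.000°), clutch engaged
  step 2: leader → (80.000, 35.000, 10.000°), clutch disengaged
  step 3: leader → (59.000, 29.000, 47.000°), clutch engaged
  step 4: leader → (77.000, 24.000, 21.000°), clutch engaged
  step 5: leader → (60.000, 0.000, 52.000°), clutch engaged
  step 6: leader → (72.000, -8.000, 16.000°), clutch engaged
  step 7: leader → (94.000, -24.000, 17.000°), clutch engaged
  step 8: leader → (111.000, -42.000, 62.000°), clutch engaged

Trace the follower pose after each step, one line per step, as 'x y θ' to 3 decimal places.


step 0: Δleader=(21.000, 16.000, 36.000°), engaged; cmd=(29.500, 10.000, 55.000°) → follower=(48.500, -3.000, -3.000°)
step 1: Δleader=(9.000, 11.000, 5.000°), engaged; cmd=(11.500, 7.500, 8.500°) → follower=(60.000, 4.500, 5.500°)
step 2: Δleader=(10.000, 21.000, -40.000°), disengaged; cmd=(0,0,0) → follower holds at (60.000, 4.500, 5.500°)
step 3: Δleader=(-21.000, -6.000, 37.000°), engaged; cmd=(-33.500, -1.000, 56.500°) → follower=(26.500, 3.500, 62.000°)
step 4: Δleader=(18.000, -5.000, -26.000°), engaged; cmd=(25.000, -0.500, -38.000°) → follower=(51.500, 3.000, 24.000°)
step 5: Δleader=(-17.000, -24.000, 31.000°), engaged; cmd=(-27.500, -10.000, 47.500°) → follower=(24.000, -7.000, 71.500°)
step 6: Δleader=(12.000, -8.000, -36.000°), engaged; cmd=(16.000, -2.000, -53.000°) → follower=(40.000, -9.000, 18.500°)
step 7: Δleader=(22.000, -16.000, 1.000°), engaged; cmd=(31.000, -6.000, 2.500°) → follower=(71.000, -15.000, 21.000°)
step 8: Δleader=(17.000, -18.000, 45.000°), engaged; cmd=(23.500, -7.000, 68.500°) → follower=(94.500, -22.000, 89.500°)

48.500 -3.000 -3.000
60.000 4.500 5.500
60.000 4.500 5.500
26.500 3.500 62.000
51.500 3.000 24.000
24.000 -7.000 71.500
40.000 -9.000 18.500
71.000 -15.000 21.000
94.500 -22.000 89.500


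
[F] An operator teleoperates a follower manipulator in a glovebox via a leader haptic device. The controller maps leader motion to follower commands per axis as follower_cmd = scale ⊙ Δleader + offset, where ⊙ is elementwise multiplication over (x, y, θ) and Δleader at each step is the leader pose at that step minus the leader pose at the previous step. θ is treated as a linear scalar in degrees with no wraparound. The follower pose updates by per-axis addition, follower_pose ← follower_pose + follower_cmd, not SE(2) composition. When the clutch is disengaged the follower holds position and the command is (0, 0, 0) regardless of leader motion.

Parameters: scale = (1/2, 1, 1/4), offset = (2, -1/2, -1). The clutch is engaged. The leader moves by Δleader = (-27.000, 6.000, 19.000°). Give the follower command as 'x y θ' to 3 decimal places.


axis x: 1/2·-27.000 + 2 = -11.500
axis y: 1·6.000 + -1/2 = 5.500
axis θ: 1/4·19.000 + -1 = 3.750

-11.500 5.500 3.750


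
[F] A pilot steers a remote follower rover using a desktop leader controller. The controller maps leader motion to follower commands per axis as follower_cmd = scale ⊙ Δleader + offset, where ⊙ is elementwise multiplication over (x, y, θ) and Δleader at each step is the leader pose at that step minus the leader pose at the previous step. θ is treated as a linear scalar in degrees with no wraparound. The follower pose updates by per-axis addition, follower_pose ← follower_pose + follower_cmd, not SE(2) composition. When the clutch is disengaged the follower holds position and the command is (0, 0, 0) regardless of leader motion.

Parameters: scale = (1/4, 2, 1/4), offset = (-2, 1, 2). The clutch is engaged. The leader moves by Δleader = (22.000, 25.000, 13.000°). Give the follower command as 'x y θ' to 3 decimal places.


3.500 51.000 5.250

axis x: 1/4·22.000 + -2 = 3.500
axis y: 2·25.000 + 1 = 51.000
axis θ: 1/4·13.000 + 2 = 5.250


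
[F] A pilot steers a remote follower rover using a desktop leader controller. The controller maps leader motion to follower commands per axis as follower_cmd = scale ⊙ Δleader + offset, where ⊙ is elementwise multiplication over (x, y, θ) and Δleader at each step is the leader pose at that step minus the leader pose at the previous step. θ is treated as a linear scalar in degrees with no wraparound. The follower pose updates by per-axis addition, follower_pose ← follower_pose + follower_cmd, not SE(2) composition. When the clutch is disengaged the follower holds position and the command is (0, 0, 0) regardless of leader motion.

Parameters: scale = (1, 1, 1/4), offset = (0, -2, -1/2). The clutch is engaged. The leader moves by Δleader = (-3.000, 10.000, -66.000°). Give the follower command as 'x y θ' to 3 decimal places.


axis x: 1·-3.000 + 0 = -3.000
axis y: 1·10.000 + -2 = 8.000
axis θ: 1/4·-66.000 + -1/2 = -17.000

-3.000 8.000 -17.000


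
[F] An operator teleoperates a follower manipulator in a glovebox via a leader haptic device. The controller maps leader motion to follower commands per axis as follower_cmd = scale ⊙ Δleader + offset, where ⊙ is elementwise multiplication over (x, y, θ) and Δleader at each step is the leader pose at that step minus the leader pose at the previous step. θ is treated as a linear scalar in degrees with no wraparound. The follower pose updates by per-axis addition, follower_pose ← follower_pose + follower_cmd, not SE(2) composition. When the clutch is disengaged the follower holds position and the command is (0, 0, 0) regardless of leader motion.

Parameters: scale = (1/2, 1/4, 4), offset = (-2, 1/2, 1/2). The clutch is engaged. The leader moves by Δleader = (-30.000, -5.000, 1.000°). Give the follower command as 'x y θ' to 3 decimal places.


-17.000 -0.750 4.500

axis x: 1/2·-30.000 + -2 = -17.000
axis y: 1/4·-5.000 + 1/2 = -0.750
axis θ: 4·1.000 + 1/2 = 4.500


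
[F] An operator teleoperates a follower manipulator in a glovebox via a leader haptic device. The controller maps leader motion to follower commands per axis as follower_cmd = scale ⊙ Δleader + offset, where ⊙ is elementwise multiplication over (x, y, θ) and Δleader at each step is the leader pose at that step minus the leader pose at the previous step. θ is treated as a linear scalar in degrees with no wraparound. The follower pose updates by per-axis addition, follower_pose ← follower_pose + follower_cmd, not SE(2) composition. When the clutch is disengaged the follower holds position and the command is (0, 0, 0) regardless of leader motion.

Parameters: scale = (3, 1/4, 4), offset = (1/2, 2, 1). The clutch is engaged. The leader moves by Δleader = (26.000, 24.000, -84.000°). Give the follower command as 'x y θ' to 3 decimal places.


axis x: 3·26.000 + 1/2 = 78.500
axis y: 1/4·24.000 + 2 = 8.000
axis θ: 4·-84.000 + 1 = -335.000

78.500 8.000 -335.000


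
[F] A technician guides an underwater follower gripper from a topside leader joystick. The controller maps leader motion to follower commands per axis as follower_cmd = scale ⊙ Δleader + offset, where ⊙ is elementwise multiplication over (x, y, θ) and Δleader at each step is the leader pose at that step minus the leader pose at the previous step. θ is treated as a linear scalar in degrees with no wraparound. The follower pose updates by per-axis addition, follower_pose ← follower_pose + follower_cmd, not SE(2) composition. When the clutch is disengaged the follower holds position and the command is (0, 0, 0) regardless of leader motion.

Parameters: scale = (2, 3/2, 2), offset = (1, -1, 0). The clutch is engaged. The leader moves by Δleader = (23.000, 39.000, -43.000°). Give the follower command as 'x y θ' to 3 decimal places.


axis x: 2·23.000 + 1 = 47.000
axis y: 3/2·39.000 + -1 = 57.500
axis θ: 2·-43.000 + 0 = -86.000

47.000 57.500 -86.000


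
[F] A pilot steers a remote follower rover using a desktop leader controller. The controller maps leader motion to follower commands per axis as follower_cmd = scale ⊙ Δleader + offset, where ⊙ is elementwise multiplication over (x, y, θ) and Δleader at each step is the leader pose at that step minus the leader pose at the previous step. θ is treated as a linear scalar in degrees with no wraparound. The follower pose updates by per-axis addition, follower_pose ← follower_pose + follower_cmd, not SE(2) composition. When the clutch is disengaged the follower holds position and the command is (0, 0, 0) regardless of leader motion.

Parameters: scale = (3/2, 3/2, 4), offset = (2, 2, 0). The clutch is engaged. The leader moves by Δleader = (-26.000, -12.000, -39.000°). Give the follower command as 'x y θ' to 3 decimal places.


-37.000 -16.000 -156.000

axis x: 3/2·-26.000 + 2 = -37.000
axis y: 3/2·-12.000 + 2 = -16.000
axis θ: 4·-39.000 + 0 = -156.000


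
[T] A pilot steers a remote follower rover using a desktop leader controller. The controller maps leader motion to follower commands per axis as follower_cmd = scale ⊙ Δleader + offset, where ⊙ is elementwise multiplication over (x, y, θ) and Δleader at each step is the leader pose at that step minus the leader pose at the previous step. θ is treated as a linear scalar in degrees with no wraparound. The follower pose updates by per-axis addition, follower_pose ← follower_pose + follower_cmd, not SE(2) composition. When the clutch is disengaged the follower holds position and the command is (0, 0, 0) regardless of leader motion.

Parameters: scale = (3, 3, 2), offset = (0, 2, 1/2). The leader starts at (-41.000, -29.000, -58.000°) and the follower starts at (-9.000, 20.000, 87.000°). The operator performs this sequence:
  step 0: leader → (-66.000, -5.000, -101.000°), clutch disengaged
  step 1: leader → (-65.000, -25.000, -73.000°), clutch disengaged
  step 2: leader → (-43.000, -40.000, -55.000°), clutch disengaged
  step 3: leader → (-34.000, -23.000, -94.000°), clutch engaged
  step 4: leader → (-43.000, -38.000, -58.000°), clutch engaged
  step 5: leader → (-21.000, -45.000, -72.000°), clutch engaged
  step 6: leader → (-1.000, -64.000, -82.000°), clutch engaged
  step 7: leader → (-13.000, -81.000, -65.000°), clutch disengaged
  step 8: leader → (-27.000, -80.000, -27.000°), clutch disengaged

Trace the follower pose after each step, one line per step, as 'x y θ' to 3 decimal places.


-9.000 20.000 87.000
-9.000 20.000 87.000
-9.000 20.000 87.000
18.000 73.000 9.500
-9.000 30.000 82.000
57.000 11.000 54.500
117.000 -44.000 35.000
117.000 -44.000 35.000
117.000 -44.000 35.000

step 0: Δleader=(-25.000, 24.000, -43.000°), disengaged; cmd=(0,0,0) → follower holds at (-9.000, 20.000, 87.000°)
step 1: Δleader=(1.000, -20.000, 28.000°), disengaged; cmd=(0,0,0) → follower holds at (-9.000, 20.000, 87.000°)
step 2: Δleader=(22.000, -15.000, 18.000°), disengaged; cmd=(0,0,0) → follower holds at (-9.000, 20.000, 87.000°)
step 3: Δleader=(9.000, 17.000, -39.000°), engaged; cmd=(27.000, 53.000, -77.500°) → follower=(18.000, 73.000, 9.500°)
step 4: Δleader=(-9.000, -15.000, 36.000°), engaged; cmd=(-27.000, -43.000, 72.500°) → follower=(-9.000, 30.000, 82.000°)
step 5: Δleader=(22.000, -7.000, -14.000°), engaged; cmd=(66.000, -19.000, -27.500°) → follower=(57.000, 11.000, 54.500°)
step 6: Δleader=(20.000, -19.000, -10.000°), engaged; cmd=(60.000, -55.000, -19.500°) → follower=(117.000, -44.000, 35.000°)
step 7: Δleader=(-12.000, -17.000, 17.000°), disengaged; cmd=(0,0,0) → follower holds at (117.000, -44.000, 35.000°)
step 8: Δleader=(-14.000, 1.000, 38.000°), disengaged; cmd=(0,0,0) → follower holds at (117.000, -44.000, 35.000°)


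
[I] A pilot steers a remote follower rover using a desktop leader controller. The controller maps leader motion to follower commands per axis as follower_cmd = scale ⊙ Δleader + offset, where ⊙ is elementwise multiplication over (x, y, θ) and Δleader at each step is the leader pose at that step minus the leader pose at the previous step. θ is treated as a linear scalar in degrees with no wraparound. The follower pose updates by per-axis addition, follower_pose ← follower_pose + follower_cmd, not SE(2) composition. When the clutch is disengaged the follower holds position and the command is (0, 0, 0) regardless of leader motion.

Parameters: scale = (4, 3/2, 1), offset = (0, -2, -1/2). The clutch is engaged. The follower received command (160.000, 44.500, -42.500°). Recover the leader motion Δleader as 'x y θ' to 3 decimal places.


axis x: (160.000 − 0) / (4) = 40.000
axis y: (44.500 − -2) / (3/2) = 31.000
axis θ: (-42.500 − -1/2) / (1) = -42.000

40.000 31.000 -42.000


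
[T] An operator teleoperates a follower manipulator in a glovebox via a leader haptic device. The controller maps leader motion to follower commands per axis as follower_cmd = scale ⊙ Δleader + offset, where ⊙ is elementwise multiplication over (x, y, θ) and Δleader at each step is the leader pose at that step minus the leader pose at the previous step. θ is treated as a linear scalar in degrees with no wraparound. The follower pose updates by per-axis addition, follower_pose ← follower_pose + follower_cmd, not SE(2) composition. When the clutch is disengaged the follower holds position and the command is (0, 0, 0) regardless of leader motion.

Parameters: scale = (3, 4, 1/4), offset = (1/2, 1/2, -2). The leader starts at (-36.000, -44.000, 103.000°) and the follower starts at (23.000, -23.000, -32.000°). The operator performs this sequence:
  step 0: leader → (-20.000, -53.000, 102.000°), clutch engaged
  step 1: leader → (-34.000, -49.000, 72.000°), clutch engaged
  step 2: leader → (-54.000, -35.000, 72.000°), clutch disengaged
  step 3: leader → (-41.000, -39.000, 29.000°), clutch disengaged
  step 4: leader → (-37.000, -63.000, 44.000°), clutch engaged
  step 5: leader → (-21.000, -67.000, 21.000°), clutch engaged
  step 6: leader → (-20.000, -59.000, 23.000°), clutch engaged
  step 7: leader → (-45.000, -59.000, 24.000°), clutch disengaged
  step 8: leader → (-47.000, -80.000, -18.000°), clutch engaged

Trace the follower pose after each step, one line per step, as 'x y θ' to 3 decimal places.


step 0: Δleader=(16.000, -9.000, -1.000°), engaged; cmd=(48.500, -35.500, -2.250°) → follower=(71.500, -58.500, -34.250°)
step 1: Δleader=(-14.000, 4.000, -30.000°), engaged; cmd=(-41.500, 16.500, -9.500°) → follower=(30.000, -42.000, -43.750°)
step 2: Δleader=(-20.000, 14.000, 0.000°), disengaged; cmd=(0,0,0) → follower holds at (30.000, -42.000, -43.750°)
step 3: Δleader=(13.000, -4.000, -43.000°), disengaged; cmd=(0,0,0) → follower holds at (30.000, -42.000, -43.750°)
step 4: Δleader=(4.000, -24.000, 15.000°), engaged; cmd=(12.500, -95.500, 1.750°) → follower=(42.500, -137.500, -42.000°)
step 5: Δleader=(16.000, -4.000, -23.000°), engaged; cmd=(48.500, -15.500, -7.750°) → follower=(91.000, -153.000, -49.750°)
step 6: Δleader=(1.000, 8.000, 2.000°), engaged; cmd=(3.500, 32.500, -1.500°) → follower=(94.500, -120.500, -51.250°)
step 7: Δleader=(-25.000, 0.000, 1.000°), disengaged; cmd=(0,0,0) → follower holds at (94.500, -120.500, -51.250°)
step 8: Δleader=(-2.000, -21.000, -42.000°), engaged; cmd=(-5.500, -83.500, -12.500°) → follower=(89.000, -204.000, -63.750°)

71.500 -58.500 -34.250
30.000 -42.000 -43.750
30.000 -42.000 -43.750
30.000 -42.000 -43.750
42.500 -137.500 -42.000
91.000 -153.000 -49.750
94.500 -120.500 -51.250
94.500 -120.500 -51.250
89.000 -204.000 -63.750
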